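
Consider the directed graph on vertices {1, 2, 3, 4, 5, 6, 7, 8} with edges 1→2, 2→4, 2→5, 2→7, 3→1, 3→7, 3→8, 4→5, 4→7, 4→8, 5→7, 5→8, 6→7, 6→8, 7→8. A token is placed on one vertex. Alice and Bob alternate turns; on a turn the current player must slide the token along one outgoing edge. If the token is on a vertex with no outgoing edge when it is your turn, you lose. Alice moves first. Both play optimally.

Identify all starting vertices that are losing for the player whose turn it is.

2, 8

Use the standard recursion: the mover loses at a terminal position; elsewhere, the mover wins exactly when some move hands the opponent an L position.
Every edge goes from a vertex to one that appears earlier in the order 8, 7, 5, 4, 6, 2, 1, 3, so processing vertices in that order labels each vertex after all of its successors.
8: no outgoing edge → L
7: W (go to 8, an L position)
5: W (go to 8, an L position)
4: W (go to 8, an L position)
6: W (go to 8, an L position)
2: L (options 4(W), 5(W), 7(W) are all W)
1: W (go to 2, an L position)
3: W (go to 8, an L position)
Reading off the rows marked L gives the requested list; there are 2 such vertices.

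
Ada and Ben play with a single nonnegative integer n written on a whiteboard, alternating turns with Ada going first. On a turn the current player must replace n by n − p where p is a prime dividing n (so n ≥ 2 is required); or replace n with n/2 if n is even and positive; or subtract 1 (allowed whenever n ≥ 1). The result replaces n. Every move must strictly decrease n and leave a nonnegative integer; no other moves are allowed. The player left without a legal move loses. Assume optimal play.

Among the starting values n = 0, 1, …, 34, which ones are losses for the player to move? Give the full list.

0, 4, 9, 14, 20, 24, 30, 34

Build the W/L table. Terminal = L. A non-terminal position is W if it has a move to some L; otherwise it is L.
n=0: no move → L
n=1: reaches L-position 0 → W
n=2: reaches L-position 0 → W
n=3: reaches L-position 0 → W
n=4: only reaches 2(W), 3(W), all W → L
n=5: reaches L-position 0 → W
n=6: reaches L-position 4 → W
n=7: reaches L-position 0 → W
n=8: reaches L-position 4 → W
n=9: only reaches 6(W), 8(W), all W → L
n=10: reaches L-position 9 → W
n=11: reaches L-position 0 → W
n=12: reaches L-position 9 → W
n=13: reaches L-position 0 → W
n=14: only reaches 7(W), 12(W), 13(W), all W → L
n=15: reaches L-position 14 → W
n=16: reaches L-position 14 → W
n=17: reaches L-position 0 → W
n=18: reaches L-position 9 → W
n=19: reaches L-position 0 → W
n=20: only reaches 10(W), 15(W), 18(W), 19(W), all W → L
n=21: reaches L-position 14 → W
n=22: reaches L-position 20 → W
n=23: reaches L-position 0 → W
n=24: only reaches 12(W), 21(W), 22(W), 23(W), all W → L
n=25: reaches L-position 20 → W
n=26: reaches L-position 24 → W
n=27: reaches L-position 24 → W
n=28: reaches L-position 14 → W
n=29: reaches L-position 0 → W
n=30: only reaches 15(W), 25(W), 27(W), 28(W), 29(W), all W → L
n=31: reaches L-position 0 → W
n=32: reaches L-position 30 → W
n=33: reaches L-position 30 → W
n=34: only reaches 17(W), 32(W), 33(W), all W → L
Reading off the rows marked L gives the requested list; there are 8 such values of n.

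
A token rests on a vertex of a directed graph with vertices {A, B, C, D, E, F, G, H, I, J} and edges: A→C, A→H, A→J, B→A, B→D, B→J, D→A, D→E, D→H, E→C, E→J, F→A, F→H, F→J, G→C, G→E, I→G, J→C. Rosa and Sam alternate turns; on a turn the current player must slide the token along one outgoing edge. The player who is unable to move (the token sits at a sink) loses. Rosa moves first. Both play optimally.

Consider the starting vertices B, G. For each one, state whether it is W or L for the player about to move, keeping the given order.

Work bottom-up. With no move the player to move loses. Otherwise the position is W if at least one move leads to an L position for the opponent, and L if every move leads to a W.
Every edge goes from a vertex to one that appears earlier in the order H, C, J, E, G, A, F, D, B, I, so processing vertices in that order labels each vertex after all of its successors.
H: no outgoing edge → L
C: no outgoing edge → L
J: W (go to C, an L position)
E: W (go to C, an L position)
G: W (go to C, an L position)
A: W (go to C, an L position)
F: W (go to H, an L position)
D: W (go to H, an L position)
B: L (options D(W), A(W), J(W) are all W)
I: L (sole option G(W) is W)

B: L, G: W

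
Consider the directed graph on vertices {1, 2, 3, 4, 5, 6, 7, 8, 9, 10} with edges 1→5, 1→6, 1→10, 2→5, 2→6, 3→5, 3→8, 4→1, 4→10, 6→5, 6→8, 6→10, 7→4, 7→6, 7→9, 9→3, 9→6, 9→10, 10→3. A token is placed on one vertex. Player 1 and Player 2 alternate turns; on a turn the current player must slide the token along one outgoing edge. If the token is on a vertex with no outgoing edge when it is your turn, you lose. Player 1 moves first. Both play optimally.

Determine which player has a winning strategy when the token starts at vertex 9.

Player 1 wins.

Work bottom-up. With no move the player to move loses. Otherwise the position is W if at least one move leads to an L position for the opponent, and L if every move leads to a W.
Every edge goes from a vertex to one that appears earlier in the order 8, 5, 3, 10, 6, 1, 4, 9, 7, 2, so processing vertices in that order labels each vertex after all of its successors.
8: no outgoing edge → L
5: no outgoing edge → L
3: can move to 5, which is L ⇒ W
10: the only move is to 3(W), a W ⇒ L
6: can move to 10, which is L ⇒ W
1: can move to 10, which is L ⇒ W
4: can move to 10, which is L ⇒ W
9: can move to 10, which is L ⇒ W
7: moves to 9(W), 4(W), 6(W); every one is W ⇒ L
2: can move to 5, which is L ⇒ W
From 9 Player 1 can move to 10, reaching an L position.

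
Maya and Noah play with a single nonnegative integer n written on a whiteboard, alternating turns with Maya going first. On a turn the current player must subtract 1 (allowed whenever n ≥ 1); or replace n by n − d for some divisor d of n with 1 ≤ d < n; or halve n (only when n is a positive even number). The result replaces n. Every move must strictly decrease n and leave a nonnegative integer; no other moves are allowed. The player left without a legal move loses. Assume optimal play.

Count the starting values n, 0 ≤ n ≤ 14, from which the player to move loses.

Use the standard recursion: the mover loses at a terminal position; elsewhere, the mover wins exactly when some move hands the opponent an L position.
n=0: no move → L
n=1: W (go to 0, an L position)
n=2: L (sole option 1(W) is W)
n=3: W (go to 2, an L position)
n=4: W (go to 2, an L position)
n=5: L (sole option 4(W) is W)
n=6: W (go to 5, an L position)
n=7: L (sole option 6(W) is W)
n=8: W (go to 7, an L position)
n=9: L (options 6(W), 8(W) are all W)
n=10: W (go to 5, an L position)
n=11: L (sole option 10(W) is W)
n=12: W (go to 9, an L position)
n=13: L (sole option 12(W) is W)
n=14: W (go to 7, an L position)
L entries with 0 ≤ n ≤ 14: n = 0, 2, 5, 7, 9, 11, 13; that makes 7.

7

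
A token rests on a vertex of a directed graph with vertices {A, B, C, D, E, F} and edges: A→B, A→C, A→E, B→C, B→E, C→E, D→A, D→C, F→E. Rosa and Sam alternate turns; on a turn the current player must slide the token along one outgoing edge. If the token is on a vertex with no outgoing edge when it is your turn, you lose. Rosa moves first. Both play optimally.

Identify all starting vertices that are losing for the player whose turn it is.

D, E

Label each position W (a win for the player to move) or L (a loss). A position with no legal move is L; any other position is W exactly when some move reaches an L, and L when every move reaches a W.
Every edge goes from a vertex to one that appears earlier in the order E, C, B, A, F, D, so processing vertices in that order labels each vertex after all of its successors.
E: no outgoing edge → L
C: →E(L), so W
B: →E(L), so W
A: →E(L), so W
F: →E(L), so W
D: →A(W), C(W) — all W, so L
The losing starting vertices are exactly the entries labelled L in this table (2 of them).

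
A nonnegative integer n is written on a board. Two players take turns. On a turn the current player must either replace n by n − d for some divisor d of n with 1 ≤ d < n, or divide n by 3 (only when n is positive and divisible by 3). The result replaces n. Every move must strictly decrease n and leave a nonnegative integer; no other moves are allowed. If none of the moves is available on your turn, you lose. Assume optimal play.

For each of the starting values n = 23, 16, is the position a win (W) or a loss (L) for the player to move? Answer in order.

Classify positions by backward induction: terminal positions (no move available) are L. From any other position, the mover wins iff some move reaches an L.
n=0: no move → L
n=1: no move → L
n=2: →1(L), so W
n=3: →1(L), so W
n=4: →2(W), 3(W) — all W, so L
n=5: →4(L), so W
n=6: →4(L), so W
n=7: →6(W) only, which is W, so L
n=8: →4(L), so W
n=9: →3(W), 6(W), 8(W) — all W, so L
n=10: →9(L), so W
n=11: →10(W) only, which is W, so L
n=12: →4(L), so W
n=13: →12(W) only, which is W, so L
n=14: →7(L), so W
n=15: →5(W), 10(W), 12(W), 14(W) — all W, so L
n=16: →15(L), so W
n=17: →16(W) only, which is W, so L
n=18: →9(L), so W
n=19: →18(W) only, which is W, so L
n=20: →15(L), so W
n=21: →7(L), so W
n=22: →11(L), so W
n=23: →22(W) only, which is W, so L

23: L, 16: W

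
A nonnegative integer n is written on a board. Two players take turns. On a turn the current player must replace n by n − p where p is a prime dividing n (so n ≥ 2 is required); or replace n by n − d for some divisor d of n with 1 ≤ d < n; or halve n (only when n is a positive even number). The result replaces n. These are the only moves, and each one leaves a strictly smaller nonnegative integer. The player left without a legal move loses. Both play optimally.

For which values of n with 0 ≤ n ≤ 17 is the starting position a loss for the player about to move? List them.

0, 1, 4, 9, 14

Build the W/L table. Terminal = L. A non-terminal position is W if it has a move to some L; otherwise it is L.
n=0: no move → L
n=1: no move → L
n=2: can move to 0, which is L ⇒ W
n=3: can move to 0, which is L ⇒ W
n=4: moves to 2(W), 3(W); every one is W ⇒ L
n=5: can move to 0, which is L ⇒ W
n=6: can move to 4, which is L ⇒ W
n=7: can move to 0, which is L ⇒ W
n=8: can move to 4, which is L ⇒ W
n=9: moves to 6(W), 8(W); every one is W ⇒ L
n=10: can move to 9, which is L ⇒ W
n=11: can move to 0, which is L ⇒ W
n=12: can move to 9, which is L ⇒ W
n=13: can move to 0, which is L ⇒ W
n=14: moves to 7(W), 12(W), 13(W); every one is W ⇒ L
n=15: can move to 14, which is L ⇒ W
n=16: can move to 14, which is L ⇒ W
n=17: can move to 0, which is L ⇒ W
The losing starting values of n are exactly the entries labelled L in this table (5 of them).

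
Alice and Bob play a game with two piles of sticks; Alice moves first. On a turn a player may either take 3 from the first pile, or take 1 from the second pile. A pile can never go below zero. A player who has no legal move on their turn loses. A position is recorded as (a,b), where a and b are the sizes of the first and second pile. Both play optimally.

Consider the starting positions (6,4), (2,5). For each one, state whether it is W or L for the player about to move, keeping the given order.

(6,4): L, (2,5): W

Build the W/L table. Terminal = L. A non-terminal position is W if it has a move to some L; otherwise it is L.
No move ever increases a pile, so every position that can arise here has a ≤ 6 and b ≤ 5; it is enough to label the cells with 0 ≤ a ≤ 6 and 0 ≤ b ≤ 5.
Every move lowers a or b (never raises either), so fill the grid row by row in increasing a, and left to right within a row: each cell's successors are then already labelled.
      b=0  b=1  b=2  b=3  b=4  b=5
a=0:    L    W    L    W    L    W
a=1:    L    W    L    W    L    W
a=2:    L    W    L    W    L    W
a=3:    W    L    W    L    W    L
a=4:    W    L    W    L    W    L
a=5:    W    L    W    L    W    L
a=6:    L    W    L    W    L    W
Cells with no legal move (terminal, hence L): (0,0), (1,0), (2,0).
The remaining L cells, each justified by listing all of its moves:
(0,2): →(0,1)(W) only, which is W, so L
(0,4): →(0,3)(W) only, which is W, so L
(1,2): →(1,1)(W) only, which is W, so L
(1,4): →(1,3)(W) only, which is W, so L
(2,2): →(2,1)(W) only, which is W, so L
(2,4): →(2,3)(W) only, which is W, so L
(3,1): →(0,1)(W), (3,0)(W) — all W, so L
(3,3): →(0,3)(W), (3,2)(W) — all W, so L
(3,5): →(0,5)(W), (3,4)(W) — all W, so L
(4,1): →(1,1)(W), (4,0)(W) — all W, so L
(4,3): →(1,3)(W), (4,2)(W) — all W, so L
(4,5): →(1,5)(W), (4,4)(W) — all W, so L
(5,1): →(2,1)(W), (5,0)(W) — all W, so L
(5,3): →(2,3)(W), (5,2)(W) — all W, so L
(5,5): →(2,5)(W), (5,4)(W) — all W, so L
(6,0): →(3,0)(W) only, which is W, so L
(6,2): →(3,2)(W), (6,1)(W) — all W, so L
(6,4): →(3,4)(W), (6,3)(W) — all W, so L
Every other cell has at least one move into one of the L cells above, so it is W.
(6,4): one of the L cells justified above, so L
(2,5): the move to (2,4) reaches an L cell, so W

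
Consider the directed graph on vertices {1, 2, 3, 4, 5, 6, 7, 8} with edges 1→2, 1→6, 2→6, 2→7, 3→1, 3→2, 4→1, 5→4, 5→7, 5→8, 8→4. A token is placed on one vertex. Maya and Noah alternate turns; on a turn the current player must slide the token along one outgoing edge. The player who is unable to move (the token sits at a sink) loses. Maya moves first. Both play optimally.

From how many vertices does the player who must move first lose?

Build the W/L table. Terminal = L. A non-terminal position is W if it has a move to some L; otherwise it is L.
Every edge goes from a vertex to one that appears earlier in the order 7, 6, 2, 1, 3, 4, 8, 5, so processing vertices in that order labels each vertex after all of its successors.
7: no outgoing edge → L
6: no outgoing edge → L
2: W (go to 6, an L position)
1: W (go to 6, an L position)
3: L (options 1(W), 2(W) are all W)
4: L (sole option 1(W) is W)
8: W (go to 4, an L position)
5: W (go to 4, an L position)
The L vertices are 3, 4, 6, 7; that is 4 in all.

4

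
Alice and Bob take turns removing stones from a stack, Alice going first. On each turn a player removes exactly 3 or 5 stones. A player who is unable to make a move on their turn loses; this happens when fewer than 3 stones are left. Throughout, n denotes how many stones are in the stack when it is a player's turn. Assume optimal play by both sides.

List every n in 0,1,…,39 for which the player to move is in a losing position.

0, 1, 2, 8, 9, 10, 16, 17, 18, 24, 25, 26, 32, 33, 34

Compute win/loss labels from the base case upward. A position with no move is L. Any other position is W if it can reach an L in one move, else L.
n=0: no move → L
n=1: no move → L
n=2: no move → L
n=3: →0(L), so W
n=4: →1(L), so W
n=5: →2(L), so W
n=6: →1(L), so W
n=7: →2(L), so W
n=8: →5(W), 3(W) — all W, so L
n=9: →6(W), 4(W) — all W, so L
n=10: →7(W), 5(W) — all W, so L
n=11: →8(L), so W
n=12: →9(L), so W
n=13: →10(L), so W
n=14: →9(L), so W
n=15: →10(L), so W
n=16: →13(W), 11(W) — all W, so L
n=17: →14(W), 12(W) — all W, so L
n=18: →15(W), 13(W) — all W, so L
n=19: →16(L), so W
n=20: →17(L), so W
n=21: →18(L), so W
n=22: →17(L), so W
n=23: →18(L), so W
n=24: →21(W), 19(W) — all W, so L
n=25: →22(W), 20(W) — all W, so L
n=26: →23(W), 21(W) — all W, so L
n=27: →24(L), so W
n=28: →25(L), so W
n=29: →26(L), so W
n=30: →25(L), so W
n=31: →26(L), so W
n=32: →29(W), 27(W) — all W, so L
n=33: →30(W), 28(W) — all W, so L
n=34: →31(W), 29(W) — all W, so L
n=35: →32(L), so W
n=36: →33(L), so W
n=37: →34(L), so W
n=38: →33(L), so W
n=39: →34(L), so W
Reading off the rows marked L gives the requested list; there are 15 such values of n.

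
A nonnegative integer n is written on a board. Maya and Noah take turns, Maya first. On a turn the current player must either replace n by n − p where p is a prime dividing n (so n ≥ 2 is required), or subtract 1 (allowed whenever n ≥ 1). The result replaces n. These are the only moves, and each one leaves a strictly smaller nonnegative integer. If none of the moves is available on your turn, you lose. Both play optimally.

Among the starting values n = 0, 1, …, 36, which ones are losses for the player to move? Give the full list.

0, 4, 8, 12, 16, 20, 24, 28, 32, 36

Label each position W (a win for the player to move) or L (a loss). A position with no legal move is L; any other position is W exactly when some move reaches an L, and L when every move reaches a W.
n=0: no move → L
n=1: W (go to 0, an L position)
n=2: W (go to 0, an L position)
n=3: W (go to 0, an L position)
n=4: L (options 2(W), 3(W) are all W)
n=5: W (go to 0, an L position)
n=6: W (go to 4, an L position)
n=7: W (go to 0, an L position)
n=8: L (options 6(W), 7(W) are all W)
n=9: W (go to 8, an L position)
n=10: W (go to 8, an L position)
n=11: W (go to 0, an L position)
n=12: L (options 9(W), 10(W), 11(W) are all W)
n=13: W (go to 0, an L position)
n=14: W (go to 12, an L position)
n=15: W (go to 12, an L position)
n=16: L (options 14(W), 15(W) are all W)
n=17: W (go to 0, an L position)
n=18: W (go to 16, an L position)
n=19: W (go to 0, an L position)
n=20: L (options 15(W), 18(W), 19(W) are all W)
n=21: W (go to 20, an L position)
n=22: W (go to 20, an L position)
n=23: W (go to 0, an L position)
n=24: L (options 21(W), 22(W), 23(W) are all W)
n=25: W (go to 20, an L position)
n=26: W (go to 24, an L position)
n=27: W (go to 24, an L position)
n=28: L (options 21(W), 26(W), 27(W) are all W)
n=29: W (go to 0, an L position)
n=30: W (go to 28, an L position)
n=31: W (go to 0, an L position)
n=32: L (options 30(W), 31(W) are all W)
n=33: W (go to 32, an L position)
n=34: W (go to 32, an L position)
n=35: W (go to 28, an L position)
n=36: L (options 33(W), 34(W), 35(W) are all W)
Reading off the rows marked L gives the requested list; there are 10 such values of n.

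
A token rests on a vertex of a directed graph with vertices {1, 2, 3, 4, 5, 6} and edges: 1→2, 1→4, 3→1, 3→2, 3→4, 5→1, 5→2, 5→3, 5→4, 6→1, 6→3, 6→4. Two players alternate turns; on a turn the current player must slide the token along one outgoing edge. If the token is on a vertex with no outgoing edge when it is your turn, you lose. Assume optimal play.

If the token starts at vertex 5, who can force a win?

Build the W/L table. Terminal = L. A non-terminal position is W if it has a move to some L; otherwise it is L.
Every edge goes from a vertex to one that appears earlier in the order 4, 2, 1, 3, 6, 5, so processing vertices in that order labels each vertex after all of its successors.
4: no outgoing edge → L
2: no outgoing edge → L
1: →2(L), so W
3: →2(L), so W
6: →4(L), so W
5: →2(L), so W
The starting position 5 is W: the player to move should move to 2, handing over an L position.

The first player wins.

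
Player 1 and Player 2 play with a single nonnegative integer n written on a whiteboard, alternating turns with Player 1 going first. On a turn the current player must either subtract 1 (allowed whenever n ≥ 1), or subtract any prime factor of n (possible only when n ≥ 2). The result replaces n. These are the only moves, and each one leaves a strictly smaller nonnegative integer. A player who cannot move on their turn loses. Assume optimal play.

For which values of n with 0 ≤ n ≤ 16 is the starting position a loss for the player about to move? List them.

Label each position W (a win for the player to move) or L (a loss). A position with no legal move is L; any other position is W exactly when some move reaches an L, and L when every move reaches a W.
n=0: no move → L
n=1: can move to 0, which is L ⇒ W
n=2: can move to 0, which is L ⇒ W
n=3: can move to 0, which is L ⇒ W
n=4: moves to 2(W), 3(W); every one is W ⇒ L
n=5: can move to 0, which is L ⇒ W
n=6: can move to 4, which is L ⇒ W
n=7: can move to 0, which is L ⇒ W
n=8: moves to 6(W), 7(W); every one is W ⇒ L
n=9: can move to 8, which is L ⇒ W
n=10: can move to 8, which is L ⇒ W
n=11: can move to 0, which is L ⇒ W
n=12: moves to 9(W), 10(W), 11(W); every one is W ⇒ L
n=13: can move to 0, which is L ⇒ W
n=14: can move to 12, which is L ⇒ W
n=15: can move to 12, which is L ⇒ W
n=16: moves to 14(W), 15(W); every one is W ⇒ L
Reading off the rows marked L gives the requested list; there are 5 such values of n.

0, 4, 8, 12, 16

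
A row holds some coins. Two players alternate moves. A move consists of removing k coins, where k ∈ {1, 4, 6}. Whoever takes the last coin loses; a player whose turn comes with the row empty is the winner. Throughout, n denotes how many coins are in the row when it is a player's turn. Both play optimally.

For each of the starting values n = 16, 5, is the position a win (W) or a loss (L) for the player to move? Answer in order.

16: L, 5: W

Label each position W (a win for the player to move) or L (a loss). A position with no legal move is W; any other position is W exactly when some move reaches an L, and L when every move reaches a W.
n=0: no move; the opponent has just taken the last coin and therefore loses → W
n=1: →0(W) only, which is W, so L
n=2: →1(L), so W
n=3: →2(W) only, which is W, so L
n=4: →3(L), so W
n=5: →1(L), so W
n=6: →5(W), 2(W), 0(W) — all W, so L
n=7: →6(L), so W
n=8: →7(W), 4(W), 2(W) — all W, so L
n=9: →8(L), so W
n=10: →6(L), so W
n=11: →10(W), 7(W), 5(W) — all W, so L
n=12: →11(L), so W
n=13: →12(W), 9(W), 7(W) — all W, so L
n=14: →13(L), so W
n=15: →11(L), so W
n=16: →15(W), 12(W), 10(W) — all W, so L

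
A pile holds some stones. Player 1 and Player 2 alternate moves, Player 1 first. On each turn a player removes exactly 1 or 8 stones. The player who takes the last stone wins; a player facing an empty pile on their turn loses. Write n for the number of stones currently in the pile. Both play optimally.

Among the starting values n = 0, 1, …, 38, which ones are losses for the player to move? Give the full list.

Compute win/loss labels from the base case upward. A position with no move is L. Any other position is W if it can reach an L in one move, else L.
n=0: no move → L
n=1: can move to 0, which is L ⇒ W
n=2: the only move is to 1(W), a W ⇒ L
n=3: can move to 2, which is L ⇒ W
n=4: the only move is to 3(W), a W ⇒ L
n=5: can move to 4, which is L ⇒ W
n=6: the only move is to 5(W), a W ⇒ L
n=7: can move to 6, which is L ⇒ W
n=8: can move to 0, which is L ⇒ W
n=9: moves to 8(W), 1(W); every one is W ⇒ L
n=10: can move to 9, which is L ⇒ W
n=11: moves to 10(W), 3(W); every one is W ⇒ L
n=12: can move to 11, which is L ⇒ W
n=13: moves to 12(W), 5(W); every one is W ⇒ L
n=14: can move to 13, which is L ⇒ W
n=15: moves to 14(W), 7(W); every one is W ⇒ L
n=16: can move to 15, which is L ⇒ W
n=17: can move to 9, which is L ⇒ W
n=18: moves to 17(W), 10(W); every one is W ⇒ L
n=19: can move to 18, which is L ⇒ W
n=20: moves to 19(W), 12(W); every one is W ⇒ L
n=21: can move to 20, which is L ⇒ W
n=22: moves to 21(W), 14(W); every one is W ⇒ L
n=23: can move to 22, which is L ⇒ W
n=24: moves to 23(W), 16(W); every one is W ⇒ L
n=25: can move to 24, which is L ⇒ W
n=26: can move to 18, which is L ⇒ W
n=27: moves to 26(W), 19(W); every one is W ⇒ L
n=28: can move to 27, which is L ⇒ W
n=29: moves to 28(W), 21(W); every one is W ⇒ L
n=30: can move to 29, which is L ⇒ W
n=31: moves to 30(W), 23(W); every one is W ⇒ L
n=32: can move to 31, which is L ⇒ W
n=33: moves to 32(W), 25(W); every one is W ⇒ L
n=34: can move to 33, which is L ⇒ W
n=35: can move to 27, which is L ⇒ W
n=36: moves to 35(W), 28(W); every one is W ⇒ L
n=37: can move to 36, which is L ⇒ W
n=38: moves to 37(W), 30(W); every one is W ⇒ L
Reading off the rows marked L gives the requested list; there are 18 such values of n.

0, 2, 4, 6, 9, 11, 13, 15, 18, 20, 22, 24, 27, 29, 31, 33, 36, 38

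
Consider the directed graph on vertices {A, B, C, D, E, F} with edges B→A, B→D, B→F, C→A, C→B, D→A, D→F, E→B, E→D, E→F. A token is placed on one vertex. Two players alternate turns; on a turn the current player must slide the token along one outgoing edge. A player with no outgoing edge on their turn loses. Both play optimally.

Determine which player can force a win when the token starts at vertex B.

The first player wins.

Label each position W (a win for the player to move) or L (a loss). A position with no legal move is L; any other position is W exactly when some move reaches an L, and L when every move reaches a W.
Every edge goes from a vertex to one that appears earlier in the order F, A, D, B, E, C, so processing vertices in that order labels each vertex after all of its successors.
F: no outgoing edge → L
A: no outgoing edge → L
D: reaches L-position A → W
B: reaches L-position A → W
E: reaches L-position F → W
C: reaches L-position A → W
From B the player to move can move to A, reaching an L position.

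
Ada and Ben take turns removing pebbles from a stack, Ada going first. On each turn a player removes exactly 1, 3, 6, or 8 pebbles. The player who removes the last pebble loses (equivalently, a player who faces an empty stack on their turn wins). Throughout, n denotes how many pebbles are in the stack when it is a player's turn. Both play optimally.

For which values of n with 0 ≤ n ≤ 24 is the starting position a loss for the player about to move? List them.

Build the W/L table. Terminal = W. A non-terminal position is W if it has a move to some L; otherwise it is L.
n=0: no move; the opponent has just taken the last pebble and therefore loses → W
n=1: the only move is to 0(W), a W ⇒ L
n=2: can move to 1, which is L ⇒ W
n=3: moves to 2(W), 0(W); every one is W ⇒ L
n=4: can move to 3, which is L ⇒ W
n=5: moves to 4(W), 2(W); every one is W ⇒ L
n=6: can move to 5, which is L ⇒ W
n=7: can move to 1, which is L ⇒ W
n=8: can move to 5, which is L ⇒ W
n=9: can move to 3, which is L ⇒ W
n=10: moves to 9(W), 7(W), 4(W), 2(W); every one is W ⇒ L
n=11: can move to 10, which is L ⇒ W
n=12: moves to 11(W), 9(W), 6(W), 4(W); every one is W ⇒ L
n=13: can move to 12, which is L ⇒ W
n=14: moves to 13(W), 11(W), 8(W), 6(W); every one is W ⇒ L
n=15: can move to 14, which is L ⇒ W
n=16: can move to 10, which is L ⇒ W
n=17: can move to 14, which is L ⇒ W
n=18: can move to 12, which is L ⇒ W
n=19: moves to 18(W), 16(W), 13(W), 11(W); every one is W ⇒ L
n=20: can move to 19, which is L ⇒ W
n=21: moves to 20(W), 18(W), 15(W), 13(W); every one is W ⇒ L
n=22: can move to 21, which is L ⇒ W
n=23: moves to 22(W), 20(W), 17(W), 15(W); every one is W ⇒ L
n=24: can move to 23, which is L ⇒ W
Reading off the rows marked L gives the requested list; there are 9 such values of n.

1, 3, 5, 10, 12, 14, 19, 21, 23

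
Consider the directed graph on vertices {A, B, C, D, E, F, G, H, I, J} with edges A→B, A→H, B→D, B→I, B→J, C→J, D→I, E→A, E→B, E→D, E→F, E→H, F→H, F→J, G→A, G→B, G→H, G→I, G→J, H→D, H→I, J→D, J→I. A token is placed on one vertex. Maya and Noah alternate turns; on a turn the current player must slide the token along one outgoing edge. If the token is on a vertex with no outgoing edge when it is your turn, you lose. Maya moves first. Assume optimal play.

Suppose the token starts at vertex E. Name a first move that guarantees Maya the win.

Move to A.

Work bottom-up. With no move the player to move loses. Otherwise the position is W if at least one move leads to an L position for the opponent, and L if every move leads to a W.
Every edge goes from a vertex to one that appears earlier in the order I, D, J, H, F, B, A, G, E, C, so processing vertices in that order labels each vertex after all of its successors.
I: no outgoing edge → L
D: →I(L), so W
J: →I(L), so W
H: →I(L), so W
F: →H(W), J(W) — all W, so L
B: →I(L), so W
A: →B(W), H(W) — all W, so L
G: →A(L), so W
E: →A(L), so W
C: →J(W) only, which is W, so L
From E, the L positions reachable in one move are: A, F. Any move reaching one of these is winning.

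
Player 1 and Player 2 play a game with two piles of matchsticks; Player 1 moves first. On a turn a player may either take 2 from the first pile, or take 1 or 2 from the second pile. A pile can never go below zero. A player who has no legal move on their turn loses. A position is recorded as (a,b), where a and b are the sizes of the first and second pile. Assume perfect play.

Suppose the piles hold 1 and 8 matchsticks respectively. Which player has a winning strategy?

Player 1 wins.

Build the W/L table. Terminal = L. A non-terminal position is W if it has a move to some L; otherwise it is L.
No move ever increases a pile, so every position that can arise here has a ≤ 1 and b ≤ 8; it is enough to label the cells with 0 ≤ a ≤ 1 and 0 ≤ b ≤ 8.
Every move lowers a or b (never raises either), so fill the grid row by row in increasing a, and left to right within a row: each cell's successors are then already labelled.
      b=0  b=1  b=2  b=3  b=4  b=5  b=6  b=7  b=8
a=0:    L    W    W    L    W    W    L    W    W
a=1:    L    W    W    L    W    W    L    W    W
Cells with no legal move (terminal, hence L): (0,0), (1,0).
The remaining L cells, each justified by listing all of its moves:
(0,3): L (options (0,2)(W), (0,1)(W) are all W)
(0,6): L (options (0,5)(W), (0,4)(W) are all W)
(1,3): L (options (1,2)(W), (1,1)(W) are all W)
(1,6): L (options (1,5)(W), (1,4)(W) are all W)
Every other cell has at least one move into one of the L cells above, so it is W.
The starting position (1,8) is W: Player 1 should move to (1,6), handing over an L position.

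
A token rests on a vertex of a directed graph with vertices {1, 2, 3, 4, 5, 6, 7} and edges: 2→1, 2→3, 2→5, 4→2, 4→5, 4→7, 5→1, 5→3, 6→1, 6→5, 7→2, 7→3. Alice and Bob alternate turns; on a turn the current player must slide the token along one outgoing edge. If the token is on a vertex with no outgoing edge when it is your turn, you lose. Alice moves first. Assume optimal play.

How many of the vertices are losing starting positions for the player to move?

Label each position W (a win for the player to move) or L (a loss). A position with no legal move is L; any other position is W exactly when some move reaches an L, and L when every move reaches a W.
Every edge goes from a vertex to one that appears earlier in the order 1, 3, 5, 2, 6, 7, 4, so processing vertices in that order labels each vertex after all of its successors.
1: no outgoing edge → L
3: no outgoing edge → L
5: →3(L), so W
2: →3(L), so W
6: →1(L), so W
7: →3(L), so W
4: →7(W), 2(W), 5(W) — all W, so L
The L vertices are 1, 3, 4; that is 3 in all.

3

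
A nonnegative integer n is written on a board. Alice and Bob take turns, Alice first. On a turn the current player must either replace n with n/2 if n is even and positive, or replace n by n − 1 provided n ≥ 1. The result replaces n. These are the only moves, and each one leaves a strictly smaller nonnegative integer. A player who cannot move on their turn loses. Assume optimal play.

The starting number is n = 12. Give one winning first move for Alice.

Move to 11.

Label each position W (a win for the player to move) or L (a loss). A position with no legal move is L; any other position is W exactly when some move reaches an L, and L when every move reaches a W.
n=0: no move → L
n=1: can move to 0, which is L ⇒ W
n=2: the only move is to 1(W), a W ⇒ L
n=3: can move to 2, which is L ⇒ W
n=4: can move to 2, which is L ⇒ W
n=5: the only move is to 4(W), a W ⇒ L
n=6: can move to 5, which is L ⇒ W
n=7: the only move is to 6(W), a W ⇒ L
n=8: can move to 7, which is L ⇒ W
n=9: the only move is to 8(W), a W ⇒ L
n=10: can move to 5, which is L ⇒ W
n=11: the only move is to 10(W), a W ⇒ L
n=12: can move to 11, which is L ⇒ W
From 12, the L positions reachable in one move are: 11.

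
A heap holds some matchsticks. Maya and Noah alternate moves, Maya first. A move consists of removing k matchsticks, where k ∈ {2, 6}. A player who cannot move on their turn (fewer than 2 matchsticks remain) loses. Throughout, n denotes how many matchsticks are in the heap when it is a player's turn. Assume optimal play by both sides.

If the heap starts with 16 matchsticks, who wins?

Noah wins.

Positions with no move are L. A position that does have a move is losing for the player to move precisely when every available move leads to a winning position for the opponent. Fill in the labels:
n=0: no move → L
n=1: no move → L
n=2: can move to 0, which is L ⇒ W
n=3: can move to 1, which is L ⇒ W
n=4: the only move is to 2(W), a W ⇒ L
n=5: the only move is to 3(W), a W ⇒ L
n=6: can move to 4, which is L ⇒ W
n=7: can move to 5, which is L ⇒ W
n=8: moves to 6(W), 2(W); every one is W ⇒ L
n=9: moves to 7(W), 3(W); every one is W ⇒ L
n=10: can move to 8, which is L ⇒ W
n=11: can move to 9, which is L ⇒ W
n=12: moves to 10(W), 6(W); every one is W ⇒ L
n=13: moves to 11(W), 7(W); every one is W ⇒ L
n=14: can move to 12, which is L ⇒ W
n=15: can move to 13, which is L ⇒ W
n=16: moves to 14(W), 10(W); every one is W ⇒ L
Every move from 16 reaches a W position, so the mover loses.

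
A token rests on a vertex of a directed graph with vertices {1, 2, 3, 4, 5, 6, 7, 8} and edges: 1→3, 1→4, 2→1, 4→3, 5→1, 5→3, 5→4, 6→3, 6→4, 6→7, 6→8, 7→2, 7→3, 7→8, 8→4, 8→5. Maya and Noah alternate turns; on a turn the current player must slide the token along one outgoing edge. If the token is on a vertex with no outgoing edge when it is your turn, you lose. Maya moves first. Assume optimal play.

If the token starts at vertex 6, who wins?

Classify positions by backward induction: terminal positions (no move available) are L. From any other position, the mover wins iff some move reaches an L.
Every edge goes from a vertex to one that appears earlier in the order 3, 4, 1, 5, 8, 2, 7, 6, so processing vertices in that order labels each vertex after all of its successors.
3: no outgoing edge → L
4: →3(L), so W
1: →3(L), so W
5: →3(L), so W
8: →5(W), 4(W) — all W, so L
2: →1(W) only, which is W, so L
7: →2(L), so W
6: →8(L), so W
From 6 Maya can move to 8, reaching an L position.

Maya wins.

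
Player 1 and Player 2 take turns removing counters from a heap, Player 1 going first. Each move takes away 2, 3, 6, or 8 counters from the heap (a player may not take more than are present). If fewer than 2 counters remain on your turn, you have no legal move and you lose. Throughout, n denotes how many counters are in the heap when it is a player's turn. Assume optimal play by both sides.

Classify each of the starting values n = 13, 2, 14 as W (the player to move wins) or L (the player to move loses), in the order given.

Build the W/L table. Terminal = L. A non-terminal position is W if it has a move to some L; otherwise it is L.
n=0: no move → L
n=1: no move → L
n=2: can move to 0, which is L ⇒ W
n=3: can move to 1, which is L ⇒ W
n=4: can move to 1, which is L ⇒ W
n=5: moves to 3(W), 2(W); every one is W ⇒ L
n=6: can move to 0, which is L ⇒ W
n=7: can move to 5, which is L ⇒ W
n=8: can move to 5, which is L ⇒ W
n=9: can move to 1, which is L ⇒ W
n=10: moves to 8(W), 7(W), 4(W), 2(W); every one is W ⇒ L
n=11: can move to 5, which is L ⇒ W
n=12: can move to 10, which is L ⇒ W
n=13: can move to 10, which is L ⇒ W
n=14: moves to 12(W), 11(W), 8(W), 6(W); every one is W ⇒ L

13: W, 2: W, 14: L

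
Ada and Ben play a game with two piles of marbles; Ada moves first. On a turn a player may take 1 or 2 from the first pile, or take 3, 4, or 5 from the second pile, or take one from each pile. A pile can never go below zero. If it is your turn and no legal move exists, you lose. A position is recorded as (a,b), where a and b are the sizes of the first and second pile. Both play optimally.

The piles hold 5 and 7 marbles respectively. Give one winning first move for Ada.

Classify positions by backward induction: terminal positions (no move available) are L. From any other position, the mover wins iff some move reaches an L.
No move ever increases a pile, so every position that can arise here has a ≤ 5 and b ≤ 7; it is enough to label the cells with 0 ≤ a ≤ 5 and 0 ≤ b ≤ 7.
Every move lowers a or b (never raises either), so fill the grid row by row in increasing a, and left to right within a row: each cell's successors are then already labelled.
      b=0  b=1  b=2  b=3  b=4  b=5  b=6  b=7
a=0:    L    L    L    W    W    W    W    W
a=1:    W    W    W    W    L    L    L    W
a=2:    W    W    W    L    W    W    W    W
a=3:    L    L    L    W    W    W    W    W
a=4:    W    W    W    W    L    L    L    W
a=5:    W    W    W    L    W    W    W    W
Cells with no legal move (terminal, hence L): (0,0), (0,1), (0,2).
The remaining L cells, each justified by listing all of its moves:
(1,4): only reaches (0,4)(W), (1,1)(W), (1,0)(W), (0,3)(W), all W → L
(1,5): only reaches (0,5)(W), (1,2)(W), (1,1)(W), (1,0)(W), (0,4)(W), all W → L
(1,6): only reaches (0,6)(W), (1,3)(W), (1,2)(W), (1,1)(W), (0,5)(W), all W → L
(2,3): only reaches (1,3)(W), (0,3)(W), (2,0)(W), (1,2)(W), all W → L
(3,0): only reaches (2,0)(W), (1,0)(W), all W → L
(3,1): only reaches (2,1)(W), (1,1)(W), (2,0)(W), all W → L
(3,2): only reaches (2,2)(W), (1,2)(W), (2,1)(W), all W → L
(4,4): only reaches (3,4)(W), (2,4)(W), (4,1)(W), (4,0)(W), (3,3)(W), all W → L
(4,5): only reaches (3,5)(W), (2,5)(W), (4,2)(W), (4,1)(W), (4,0)(W), (3,4)(W), all W → L
(4,6): only reaches (3,6)(W), (2,6)(W), (4,3)(W), (4,2)(W), (4,1)(W), (3,5)(W), all W → L
(5,3): only reaches (4,3)(W), (3,3)(W), (5,0)(W), (4,2)(W), all W → L
Every other cell has at least one move into one of the L cells above, so it is W.
From (5,7), the L positions reachable in one move are: (5,3), (4,6). Any move reaching one of these is winning.

Move to (5,3).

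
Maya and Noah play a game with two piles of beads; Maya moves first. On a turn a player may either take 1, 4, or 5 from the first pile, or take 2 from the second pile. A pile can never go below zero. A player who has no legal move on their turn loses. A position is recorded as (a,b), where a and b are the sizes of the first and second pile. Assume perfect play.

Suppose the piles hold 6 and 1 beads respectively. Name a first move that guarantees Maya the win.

Compute win/loss labels from the base case upward. A position with no move is L. Any other position is W if it can reach an L in one move, else L.
No move ever increases a pile, so every position that can arise here has a ≤ 6 and b ≤ 1; it is enough to label the cells with 0 ≤ a ≤ 6 and 0 ≤ b ≤ 1.
Every move lowers a or b (never raises either), so fill the grid row by row in increasing a, and left to right within a row: each cell's successors are then already labelled.
      b=0  b=1
a=0:    L    L
a=1:    W    W
a=2:    L    L
a=3:    W    W
a=4:    W    W
a=5:    W    W
a=6:    W    W
Cells with no legal move (terminal, hence L): (0,0), (0,1).
The remaining L cells, each justified by listing all of its moves:
(2,0): only reaches (1,0)(W), which is W → L
(2,1): only reaches (1,1)(W), which is W → L
Every other cell has at least one move into one of the L cells above, so it is W.
From (6,1), the L positions reachable in one move are: (2,1).

Move to (2,1).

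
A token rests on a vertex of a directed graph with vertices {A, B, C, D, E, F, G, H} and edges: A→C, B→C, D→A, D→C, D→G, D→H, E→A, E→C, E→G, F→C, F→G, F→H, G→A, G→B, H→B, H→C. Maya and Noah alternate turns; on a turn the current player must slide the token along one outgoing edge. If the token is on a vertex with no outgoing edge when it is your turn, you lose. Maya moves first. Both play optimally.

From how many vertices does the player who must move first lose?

2

Label each position W (a win for the player to move) or L (a loss). A position with no legal move is L; any other position is W exactly when some move reaches an L, and L when every move reaches a W.
Every edge goes from a vertex to one that appears earlier in the order C, A, B, H, G, E, D, F, so processing vertices in that order labels each vertex after all of its successors.
C: no outgoing edge → L
A: can move to C, which is L ⇒ W
B: can move to C, which is L ⇒ W
H: can move to C, which is L ⇒ W
G: moves to B(W), A(W); every one is W ⇒ L
E: can move to G, which is L ⇒ W
D: can move to G, which is L ⇒ W
F: can move to G, which is L ⇒ W
The L vertices are C, G; that is 2 in all.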